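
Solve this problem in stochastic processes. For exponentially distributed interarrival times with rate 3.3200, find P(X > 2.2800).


P(X > t) = exp(-lambda * t)
= exp(-3.3200 * 2.2800)
= exp(-7.5696) = 5.1590e-04

5.1590e-04


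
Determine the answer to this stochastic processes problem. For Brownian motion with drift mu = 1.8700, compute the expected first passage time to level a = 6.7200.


Expected first passage time = a/mu
= 6.7200/1.8700
= 3.5936

3.5936


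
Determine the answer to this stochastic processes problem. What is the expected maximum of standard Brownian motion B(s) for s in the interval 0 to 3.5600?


E(max B(s)) = sqrt(2t/pi)
= sqrt(2*3.5600/pi)
= sqrt(2.2664)
= 1.5054

1.5054


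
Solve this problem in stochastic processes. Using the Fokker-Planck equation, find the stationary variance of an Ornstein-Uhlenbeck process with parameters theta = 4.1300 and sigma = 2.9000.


Stationary variance = sigma^2 / (2*theta)
= 2.9000^2 / (2*4.1300)
= 8.4100 / 8.2600
= 1.0182

1.0182


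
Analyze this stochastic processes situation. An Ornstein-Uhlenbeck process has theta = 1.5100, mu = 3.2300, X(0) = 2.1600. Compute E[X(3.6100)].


E[X(t)] = mu + (X(0) - mu)*exp(-theta*t)
= 3.2300 + (2.1600 - 3.2300)*exp(-1.5100*3.6100)
= 3.2300 + -1.0700 * 0.0043
= 3.2254

3.2254


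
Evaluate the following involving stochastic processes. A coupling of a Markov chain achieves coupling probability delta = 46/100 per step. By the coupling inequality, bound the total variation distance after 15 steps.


TV distance bound <= (1-delta)^n
= (1 - 0.4600)^15
= 0.5400^15
= 9.6807e-05

9.6807e-05


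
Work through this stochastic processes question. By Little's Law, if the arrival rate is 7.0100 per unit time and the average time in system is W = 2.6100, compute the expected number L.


Little's Law: L = lambda * W
= 7.0100 * 2.6100
= 18.2961

18.2961


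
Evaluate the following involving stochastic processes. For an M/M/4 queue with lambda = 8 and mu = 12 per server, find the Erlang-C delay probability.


a = lambda/mu = 0.6667
rho = a/c = 0.1667
Erlang-C formula applied:
C(c,a) = 0.0051

0.0051


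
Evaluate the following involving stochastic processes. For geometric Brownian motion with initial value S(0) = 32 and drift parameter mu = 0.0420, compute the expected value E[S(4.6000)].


E[S(t)] = S(0) * exp(mu * t)
= 32 * exp(0.0420 * 4.6000)
= 32 * 1.2131
= 38.8200

38.8200


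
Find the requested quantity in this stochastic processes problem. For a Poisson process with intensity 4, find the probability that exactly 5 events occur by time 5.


P(N(t)=k) = (lambda*t)^k * exp(-lambda*t) / k!
lambda*t = 20
= 20^5 * exp(-20) / 5!
= 3200000 * 2.0612e-09 / 120
= 5.4964e-05

5.4964e-05


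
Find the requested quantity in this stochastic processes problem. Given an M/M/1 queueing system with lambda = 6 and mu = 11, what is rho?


rho = lambda/mu
= 6/11
= 0.5455

0.5455


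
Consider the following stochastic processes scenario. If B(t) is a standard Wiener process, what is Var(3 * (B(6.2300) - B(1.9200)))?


Var(alpha*(B(t)-B(s))) = alpha^2 * (t-s)
= 3^2 * (6.2300 - 1.9200)
= 9 * 4.3100
= 38.7900

38.7900


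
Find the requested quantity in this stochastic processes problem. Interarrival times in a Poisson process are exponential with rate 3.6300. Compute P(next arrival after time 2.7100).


P(X > t) = exp(-lambda * t)
= exp(-3.6300 * 2.7100)
= exp(-9.8373) = 5.3421e-05

5.3421e-05


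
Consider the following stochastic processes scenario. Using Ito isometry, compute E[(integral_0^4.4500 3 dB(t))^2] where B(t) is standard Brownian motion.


By Ito isometry: E[(int f dB)^2] = int f^2 dt
= 3^2 * 4.4500
= 9 * 4.4500 = 40.0500

40.0500


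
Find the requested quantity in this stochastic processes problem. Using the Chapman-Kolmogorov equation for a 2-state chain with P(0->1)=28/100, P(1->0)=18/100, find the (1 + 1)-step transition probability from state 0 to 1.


P^2 = P^1 * P^1
Computing via matrix multiplication of the transition matrix.
Entry (0,1) of P^2 = 0.4312

0.4312


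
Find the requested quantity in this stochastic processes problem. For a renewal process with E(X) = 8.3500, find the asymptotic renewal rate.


Long-run renewal rate = 1/E(X)
= 1/8.3500
= 0.1198

0.1198


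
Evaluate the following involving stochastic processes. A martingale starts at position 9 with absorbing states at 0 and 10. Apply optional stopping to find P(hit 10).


By optional stopping theorem: E(M at tau) = M(0) = 9
P(hit 10)*10 + P(hit 0)*0 = 9
P(hit 10) = (9 - 0)/(10 - 0) = 9/10 = 0.9000

0.9000


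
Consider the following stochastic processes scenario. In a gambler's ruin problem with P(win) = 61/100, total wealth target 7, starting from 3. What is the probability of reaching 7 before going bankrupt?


Gambler's ruin formula:
r = q/p = 0.3900/0.6100 = 0.6393
P(win) = (1 - r^i)/(1 - r^N)
= (1 - 0.6393^3)/(1 - 0.6393^7)
= 0.7724

0.7724


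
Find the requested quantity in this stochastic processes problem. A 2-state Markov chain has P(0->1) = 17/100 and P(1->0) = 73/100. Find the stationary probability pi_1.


Stationary distribution: pi_0 = p10/(p01+p10), pi_1 = p01/(p01+p10)
p01 = 0.1700, p10 = 0.7300
pi_1 = 0.1889

0.1889


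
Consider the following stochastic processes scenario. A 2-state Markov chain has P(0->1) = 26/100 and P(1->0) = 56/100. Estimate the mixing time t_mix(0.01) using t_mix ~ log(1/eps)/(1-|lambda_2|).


lambda_2 = |1 - p01 - p10| = |1 - 0.2600 - 0.5600| = 0.1800
t_mix ~ log(1/eps)/(1 - |lambda_2|)
= log(100)/(1 - 0.1800) = 4.6052/0.8200
= 5.6161

5.6161


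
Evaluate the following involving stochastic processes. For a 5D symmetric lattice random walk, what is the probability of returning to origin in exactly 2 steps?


P(return in 2 steps) = P(reverse first step) = 1/(2d)
= 1/10
= 0.1000

0.1000


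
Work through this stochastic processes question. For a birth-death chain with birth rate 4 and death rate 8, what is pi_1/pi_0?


For birth-death process, pi_n/pi_0 = (lambda/mu)^n
= (4/8)^1
= 0.5000

0.5000


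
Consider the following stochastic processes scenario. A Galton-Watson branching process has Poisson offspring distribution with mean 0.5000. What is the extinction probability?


Since mu = 0.5000 <= 1, extinction probability = 1.

1.0000


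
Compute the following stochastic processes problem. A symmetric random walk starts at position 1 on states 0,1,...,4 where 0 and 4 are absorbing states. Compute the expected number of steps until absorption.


For symmetric RW on 0,...,N with absorbing barriers, E(i) = i*(N-i)
E(1) = 1 * 3 = 3

3


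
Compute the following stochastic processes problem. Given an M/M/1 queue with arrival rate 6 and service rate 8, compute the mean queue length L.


rho = 6/8 = 0.7500
L = rho/(1-rho)
= 0.7500/0.2500
= 3.0000

3.0000


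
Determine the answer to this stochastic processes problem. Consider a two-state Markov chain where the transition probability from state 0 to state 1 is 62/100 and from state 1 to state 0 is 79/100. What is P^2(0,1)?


Computing P^2 by matrix multiplication.
P = [[0.3800, 0.6200], [0.7900, 0.2100]]
After raising P to the power 2:
P^2(0,1) = 0.3658

0.3658


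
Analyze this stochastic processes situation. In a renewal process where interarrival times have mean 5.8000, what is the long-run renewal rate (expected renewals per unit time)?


Long-run renewal rate = 1/E(X)
= 1/5.8000
= 0.1724

0.1724


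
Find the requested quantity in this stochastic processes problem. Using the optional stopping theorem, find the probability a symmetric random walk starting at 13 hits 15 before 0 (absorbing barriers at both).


By optional stopping theorem: E(M at tau) = M(0) = 13
P(hit 15)*15 + P(hit 0)*0 = 13
P(hit 15) = (13 - 0)/(15 - 0) = 13/15 = 0.8667

0.8667


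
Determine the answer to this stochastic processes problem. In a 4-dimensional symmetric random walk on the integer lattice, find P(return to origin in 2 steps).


P(return in 2 steps) = P(reverse first step) = 1/(2d)
= 1/8
= 0.1250

0.1250


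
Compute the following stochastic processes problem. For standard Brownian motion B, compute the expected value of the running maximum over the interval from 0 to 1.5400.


E(max B(s)) = sqrt(2t/pi)
= sqrt(2*1.5400/pi)
= sqrt(0.9804)
= 0.9901

0.9901


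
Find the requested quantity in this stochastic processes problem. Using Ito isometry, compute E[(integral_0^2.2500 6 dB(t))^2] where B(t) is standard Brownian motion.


By Ito isometry: E[(int f dB)^2] = int f^2 dt
= 6^2 * 2.2500
= 36 * 2.2500 = 81.0000

81.0000


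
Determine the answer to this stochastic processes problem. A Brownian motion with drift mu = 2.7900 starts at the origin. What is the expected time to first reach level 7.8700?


Expected first passage time = a/mu
= 7.8700/2.7900
= 2.8208

2.8208


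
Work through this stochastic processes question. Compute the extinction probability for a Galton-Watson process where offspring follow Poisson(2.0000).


Since mu = 2.0000 > 1, extinction prob q < 1.
Solve s = exp(mu*(s-1)) iteratively.
q = 0.2032

0.2032


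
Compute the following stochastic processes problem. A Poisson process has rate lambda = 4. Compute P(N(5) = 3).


P(N(t)=k) = (lambda*t)^k * exp(-lambda*t) / k!
lambda*t = 20
= 20^3 * exp(-20) / 3!
= 8000 * 2.0612e-09 / 6
= 2.7482e-06

2.7482e-06


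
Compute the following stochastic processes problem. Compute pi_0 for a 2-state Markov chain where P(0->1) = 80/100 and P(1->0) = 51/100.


Stationary distribution: pi_0 = p10/(p01+p10), pi_1 = p01/(p01+p10)
p01 = 0.8000, p10 = 0.5100
pi_0 = 0.3893

0.3893


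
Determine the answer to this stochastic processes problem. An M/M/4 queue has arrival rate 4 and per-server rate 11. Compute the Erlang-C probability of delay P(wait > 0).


a = lambda/mu = 0.3636
rho = a/c = 0.0909
Erlang-C formula applied:
C(c,a) = 5.5708e-04

5.5708e-04


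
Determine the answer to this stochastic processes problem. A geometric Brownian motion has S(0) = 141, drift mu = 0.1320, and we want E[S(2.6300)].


E[S(t)] = S(0) * exp(mu * t)
= 141 * exp(0.1320 * 2.6300)
= 141 * 1.4150
= 199.5211

199.5211


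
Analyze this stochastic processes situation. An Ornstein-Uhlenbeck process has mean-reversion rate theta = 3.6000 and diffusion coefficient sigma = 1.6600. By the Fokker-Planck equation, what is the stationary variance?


Stationary variance = sigma^2 / (2*theta)
= 1.6600^2 / (2*3.6000)
= 2.7556 / 7.2000
= 0.3827

0.3827


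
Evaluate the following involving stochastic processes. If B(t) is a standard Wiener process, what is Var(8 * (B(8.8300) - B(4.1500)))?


Var(alpha*(B(t)-B(s))) = alpha^2 * (t-s)
= 8^2 * (8.8300 - 4.1500)
= 64 * 4.6800
= 299.5200

299.5200


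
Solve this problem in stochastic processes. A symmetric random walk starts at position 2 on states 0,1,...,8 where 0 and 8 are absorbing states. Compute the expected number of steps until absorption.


For symmetric RW on 0,...,N with absorbing barriers, E(i) = i*(N-i)
E(2) = 2 * 6 = 12

12


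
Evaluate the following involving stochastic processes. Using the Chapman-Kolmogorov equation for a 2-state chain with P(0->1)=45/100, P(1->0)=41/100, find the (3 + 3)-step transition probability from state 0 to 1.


P^6 = P^3 * P^3
Computing via matrix multiplication of the transition matrix.
Entry (0,1) of P^6 = 0.5233

0.5233


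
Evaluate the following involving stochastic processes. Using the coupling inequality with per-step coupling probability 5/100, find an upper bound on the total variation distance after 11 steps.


TV distance bound <= (1-delta)^n
= (1 - 0.0500)^11
= 0.9500^11
= 0.5688

0.5688


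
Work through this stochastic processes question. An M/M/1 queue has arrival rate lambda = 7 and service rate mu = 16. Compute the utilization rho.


rho = lambda/mu
= 7/16
= 0.4375

0.4375


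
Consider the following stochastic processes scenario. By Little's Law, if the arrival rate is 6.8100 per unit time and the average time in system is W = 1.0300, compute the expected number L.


Little's Law: L = lambda * W
= 6.8100 * 1.0300
= 7.0143

7.0143


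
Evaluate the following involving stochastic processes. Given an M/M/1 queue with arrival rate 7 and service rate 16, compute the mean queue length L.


rho = 7/16 = 0.4375
L = rho/(1-rho)
= 0.4375/0.5625
= 0.7778

0.7778


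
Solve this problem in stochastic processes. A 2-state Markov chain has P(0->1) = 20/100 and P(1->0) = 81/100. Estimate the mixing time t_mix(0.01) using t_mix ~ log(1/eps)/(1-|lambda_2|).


lambda_2 = |1 - p01 - p10| = |1 - 0.2000 - 0.8100| = 0.0100
t_mix ~ log(1/eps)/(1 - |lambda_2|)
= log(100)/(1 - 0.0100) = 4.6052/0.9900
= 4.6517

4.6517


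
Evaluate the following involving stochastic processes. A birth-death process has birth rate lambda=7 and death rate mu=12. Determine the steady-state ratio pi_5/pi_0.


For birth-death process, pi_n/pi_0 = (lambda/mu)^n
= (7/12)^5
= 0.0675

0.0675


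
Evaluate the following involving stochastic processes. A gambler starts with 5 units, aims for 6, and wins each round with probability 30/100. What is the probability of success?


Gambler's ruin formula:
r = q/p = 0.7000/0.3000 = 2.3333
P(win) = (1 - r^i)/(1 - r^N)
= (1 - 2.3333^5)/(1 - 2.3333^6)
= 0.4250

0.4250


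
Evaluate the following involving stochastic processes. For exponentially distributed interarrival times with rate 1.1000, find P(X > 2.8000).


P(X > t) = exp(-lambda * t)
= exp(-1.1000 * 2.8000)
= exp(-3.0800) = 0.0460

0.0460


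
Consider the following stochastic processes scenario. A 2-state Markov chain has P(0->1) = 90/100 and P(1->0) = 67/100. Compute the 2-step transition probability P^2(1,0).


Computing P^2 by matrix multiplication.
P = [[0.1000, 0.9000], [0.6700, 0.3300]]
After raising P to the power 2:
P^2(1,0) = 0.2881

0.2881


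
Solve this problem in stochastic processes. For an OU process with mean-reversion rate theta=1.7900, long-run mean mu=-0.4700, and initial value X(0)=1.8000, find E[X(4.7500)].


E[X(t)] = mu + (X(0) - mu)*exp(-theta*t)
= -0.4700 + (1.8000 - -0.4700)*exp(-1.7900*4.7500)
= -0.4700 + 2.2700 * 2.0296e-04
= -0.4695

-0.4695


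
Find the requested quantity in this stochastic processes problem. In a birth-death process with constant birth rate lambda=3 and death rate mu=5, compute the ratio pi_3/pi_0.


For birth-death process, pi_n/pi_0 = (lambda/mu)^n
= (3/5)^3
= 0.2160

0.2160


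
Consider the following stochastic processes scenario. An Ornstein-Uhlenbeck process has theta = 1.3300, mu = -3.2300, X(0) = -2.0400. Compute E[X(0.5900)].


E[X(t)] = mu + (X(0) - mu)*exp(-theta*t)
= -3.2300 + (-2.0400 - -3.2300)*exp(-1.3300*0.5900)
= -3.2300 + 1.1900 * 0.4563
= -2.6871

-2.6871


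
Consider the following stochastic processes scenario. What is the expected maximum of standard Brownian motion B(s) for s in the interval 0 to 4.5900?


E(max B(s)) = sqrt(2t/pi)
= sqrt(2*4.5900/pi)
= sqrt(2.9221)
= 1.7094

1.7094


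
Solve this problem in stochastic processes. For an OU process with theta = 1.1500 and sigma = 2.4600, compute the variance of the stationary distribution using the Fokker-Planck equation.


Stationary variance = sigma^2 / (2*theta)
= 2.4600^2 / (2*1.1500)
= 6.0516 / 2.3000
= 2.6311

2.6311


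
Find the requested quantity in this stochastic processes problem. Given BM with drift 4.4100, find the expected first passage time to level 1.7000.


Expected first passage time = a/mu
= 1.7000/4.4100
= 0.3855

0.3855


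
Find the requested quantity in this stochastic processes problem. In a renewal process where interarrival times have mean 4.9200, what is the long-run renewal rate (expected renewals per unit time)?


Long-run renewal rate = 1/E(X)
= 1/4.9200
= 0.2033

0.2033


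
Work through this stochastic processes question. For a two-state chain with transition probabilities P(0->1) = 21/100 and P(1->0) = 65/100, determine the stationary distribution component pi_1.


Stationary distribution: pi_0 = p10/(p01+p10), pi_1 = p01/(p01+p10)
p01 = 0.2100, p10 = 0.6500
pi_1 = 0.2442

0.2442


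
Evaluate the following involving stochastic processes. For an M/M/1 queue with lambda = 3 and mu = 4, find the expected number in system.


rho = 3/4 = 0.7500
L = rho/(1-rho)
= 0.7500/0.2500
= 3.0000

3.0000


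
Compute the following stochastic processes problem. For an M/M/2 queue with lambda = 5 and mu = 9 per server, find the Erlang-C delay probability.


a = lambda/mu = 0.5556
rho = a/c = 0.2778
Erlang-C formula applied:
C(c,a) = 0.1208

0.1208


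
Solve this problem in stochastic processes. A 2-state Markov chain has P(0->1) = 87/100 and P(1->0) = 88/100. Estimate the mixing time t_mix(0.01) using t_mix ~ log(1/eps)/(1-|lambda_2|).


lambda_2 = |1 - p01 - p10| = |1 - 0.8700 - 0.8800| = 0.7500
t_mix ~ log(1/eps)/(1 - |lambda_2|)
= log(100)/(1 - 0.7500) = 4.6052/0.2500
= 18.4207

18.4207


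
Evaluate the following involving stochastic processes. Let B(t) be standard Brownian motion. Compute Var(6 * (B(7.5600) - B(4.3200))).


Var(alpha*(B(t)-B(s))) = alpha^2 * (t-s)
= 6^2 * (7.5600 - 4.3200)
= 36 * 3.2400
= 116.6400

116.6400


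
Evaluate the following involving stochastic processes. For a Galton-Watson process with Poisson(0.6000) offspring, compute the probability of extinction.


Since mu = 0.6000 <= 1, extinction probability = 1.

1.0000


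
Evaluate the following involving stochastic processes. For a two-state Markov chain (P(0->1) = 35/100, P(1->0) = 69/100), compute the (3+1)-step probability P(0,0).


P^4 = P^3 * P^1
Computing via matrix multiplication of the transition matrix.
Entry (0,0) of P^4 = 0.6635

0.6635


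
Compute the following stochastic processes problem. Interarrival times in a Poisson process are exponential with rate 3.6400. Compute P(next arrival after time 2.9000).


P(X > t) = exp(-lambda * t)
= exp(-3.6400 * 2.9000)
= exp(-10.5560) = 2.6037e-05

2.6037e-05


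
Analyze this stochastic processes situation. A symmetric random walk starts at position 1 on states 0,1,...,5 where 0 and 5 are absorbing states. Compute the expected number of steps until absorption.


For symmetric RW on 0,...,N with absorbing barriers, E(i) = i*(N-i)
E(1) = 1 * 4 = 4

4


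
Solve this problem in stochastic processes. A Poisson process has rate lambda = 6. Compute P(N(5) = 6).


P(N(t)=k) = (lambda*t)^k * exp(-lambda*t) / k!
lambda*t = 30
= 30^6 * exp(-30) / 6!
= 729000000 * 9.3576e-14 / 720
= 9.4746e-08

9.4746e-08


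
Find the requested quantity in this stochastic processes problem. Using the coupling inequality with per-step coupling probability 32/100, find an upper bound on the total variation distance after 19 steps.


TV distance bound <= (1-delta)^n
= (1 - 0.3200)^19
= 0.6800^19
= 6.5716e-04

6.5716e-04


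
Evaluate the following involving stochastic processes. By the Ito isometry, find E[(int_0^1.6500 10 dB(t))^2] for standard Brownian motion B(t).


By Ito isometry: E[(int f dB)^2] = int f^2 dt
= 10^2 * 1.6500
= 100 * 1.6500 = 165.0000

165.0000


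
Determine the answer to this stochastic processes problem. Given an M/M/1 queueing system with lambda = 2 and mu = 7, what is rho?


rho = lambda/mu
= 2/7
= 0.2857

0.2857


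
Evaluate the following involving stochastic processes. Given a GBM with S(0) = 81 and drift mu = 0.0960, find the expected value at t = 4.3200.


E[S(t)] = S(0) * exp(mu * t)
= 81 * exp(0.0960 * 4.3200)
= 81 * 1.5139
= 122.6297

122.6297


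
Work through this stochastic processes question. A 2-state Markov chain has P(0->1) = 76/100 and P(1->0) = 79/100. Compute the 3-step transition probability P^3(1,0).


Computing P^3 by matrix multiplication.
P = [[0.2400, 0.7600], [0.7900, 0.2100]]
After raising P to the power 3:
P^3(1,0) = 0.5945

0.5945


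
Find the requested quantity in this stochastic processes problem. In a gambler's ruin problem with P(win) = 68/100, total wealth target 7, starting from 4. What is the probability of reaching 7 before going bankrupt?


Gambler's ruin formula:
r = q/p = 0.3200/0.6800 = 0.4706
P(win) = (1 - r^i)/(1 - r^N)
= (1 - 0.4706^4)/(1 - 0.4706^7)
= 0.9558

0.9558


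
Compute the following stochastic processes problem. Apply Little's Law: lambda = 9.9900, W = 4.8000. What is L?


Little's Law: L = lambda * W
= 9.9900 * 4.8000
= 47.9520

47.9520


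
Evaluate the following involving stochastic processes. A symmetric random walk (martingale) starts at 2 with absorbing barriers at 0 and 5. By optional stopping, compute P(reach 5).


By optional stopping theorem: E(M at tau) = M(0) = 2
P(hit 5)*5 + P(hit 0)*0 = 2
P(hit 5) = (2 - 0)/(5 - 0) = 2/5 = 0.4000

0.4000


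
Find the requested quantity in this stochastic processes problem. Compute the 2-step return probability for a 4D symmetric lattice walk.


P(return in 2 steps) = P(reverse first step) = 1/(2d)
= 1/8
= 0.1250

0.1250


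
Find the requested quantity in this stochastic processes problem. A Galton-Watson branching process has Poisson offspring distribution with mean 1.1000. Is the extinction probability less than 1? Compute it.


Since mu = 1.1000 > 1, extinction prob q < 1.
Solve s = exp(mu*(s-1)) iteratively.
q = 0.8239

0.8239


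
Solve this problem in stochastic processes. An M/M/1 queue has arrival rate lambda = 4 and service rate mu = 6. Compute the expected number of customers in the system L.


rho = 4/6 = 0.6667
L = rho/(1-rho)
= 0.6667/0.3333
= 2.0000

2.0000


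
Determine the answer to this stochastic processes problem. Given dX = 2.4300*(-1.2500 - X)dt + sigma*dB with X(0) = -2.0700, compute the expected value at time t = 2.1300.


E[X(t)] = mu + (X(0) - mu)*exp(-theta*t)
= -1.2500 + (-2.0700 - -1.2500)*exp(-2.4300*2.1300)
= -1.2500 + -0.8200 * 0.0057
= -1.2546

-1.2546


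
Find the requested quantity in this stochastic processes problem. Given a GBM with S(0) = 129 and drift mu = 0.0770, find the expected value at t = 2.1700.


E[S(t)] = S(0) * exp(mu * t)
= 129 * exp(0.0770 * 2.1700)
= 129 * 1.1819
= 152.4600

152.4600


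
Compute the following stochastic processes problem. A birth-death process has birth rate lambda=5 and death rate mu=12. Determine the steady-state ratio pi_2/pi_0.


For birth-death process, pi_n/pi_0 = (lambda/mu)^n
= (5/12)^2
= 0.1736

0.1736


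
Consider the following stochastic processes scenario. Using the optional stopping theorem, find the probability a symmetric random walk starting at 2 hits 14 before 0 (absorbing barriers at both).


By optional stopping theorem: E(M at tau) = M(0) = 2
P(hit 14)*14 + P(hit 0)*0 = 2
P(hit 14) = (2 - 0)/(14 - 0) = 1/7 = 0.1429

0.1429


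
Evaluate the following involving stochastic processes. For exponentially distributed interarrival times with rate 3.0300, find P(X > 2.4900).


P(X > t) = exp(-lambda * t)
= exp(-3.0300 * 2.4900)
= exp(-7.5447) = 5.2891e-04

5.2891e-04


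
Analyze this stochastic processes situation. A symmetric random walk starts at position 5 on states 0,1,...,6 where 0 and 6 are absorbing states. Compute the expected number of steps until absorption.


For symmetric RW on 0,...,N with absorbing barriers, E(i) = i*(N-i)
E(5) = 5 * 1 = 5

5


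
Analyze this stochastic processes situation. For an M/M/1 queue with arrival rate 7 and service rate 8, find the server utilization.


rho = lambda/mu
= 7/8
= 0.8750

0.8750


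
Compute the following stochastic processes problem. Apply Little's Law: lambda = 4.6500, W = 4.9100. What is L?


Little's Law: L = lambda * W
= 4.6500 * 4.9100
= 22.8315

22.8315


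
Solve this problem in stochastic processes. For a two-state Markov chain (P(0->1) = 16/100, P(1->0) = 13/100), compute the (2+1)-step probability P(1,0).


P^3 = P^2 * P^1
Computing via matrix multiplication of the transition matrix.
Entry (1,0) of P^3 = 0.2878

0.2878


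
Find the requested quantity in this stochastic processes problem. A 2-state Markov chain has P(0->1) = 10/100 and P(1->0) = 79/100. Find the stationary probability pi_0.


Stationary distribution: pi_0 = p10/(p01+p10), pi_1 = p01/(p01+p10)
p01 = 0.1000, p10 = 0.7900
pi_0 = 0.8876

0.8876


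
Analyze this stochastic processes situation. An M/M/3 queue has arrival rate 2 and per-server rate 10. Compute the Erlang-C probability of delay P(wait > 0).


a = lambda/mu = 0.2000
rho = a/c = 0.0667
Erlang-C formula applied:
C(c,a) = 0.0012

0.0012


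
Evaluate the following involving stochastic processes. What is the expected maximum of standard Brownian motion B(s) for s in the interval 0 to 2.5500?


E(max B(s)) = sqrt(2t/pi)
= sqrt(2*2.5500/pi)
= sqrt(1.6234)
= 1.2741

1.2741


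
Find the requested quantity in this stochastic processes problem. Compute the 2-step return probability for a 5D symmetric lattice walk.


P(return in 2 steps) = P(reverse first step) = 1/(2d)
= 1/10
= 0.1000

0.1000


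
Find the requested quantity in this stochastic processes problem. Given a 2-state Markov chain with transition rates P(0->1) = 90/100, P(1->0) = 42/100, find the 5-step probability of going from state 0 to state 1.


Computing P^5 by matrix multiplication.
P = [[0.1000, 0.9000], [0.4200, 0.5800]]
After raising P to the power 5:
P^5(0,1) = 0.6841

0.6841


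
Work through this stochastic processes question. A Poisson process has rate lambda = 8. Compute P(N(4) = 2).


P(N(t)=k) = (lambda*t)^k * exp(-lambda*t) / k!
lambda*t = 32
= 32^2 * exp(-32) / 2!
= 1024 * 1.2664e-14 / 2
= 6.4841e-12

6.4841e-12


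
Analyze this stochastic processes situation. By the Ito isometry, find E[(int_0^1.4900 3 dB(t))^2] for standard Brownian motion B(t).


By Ito isometry: E[(int f dB)^2] = int f^2 dt
= 3^2 * 1.4900
= 9 * 1.4900 = 13.4100

13.4100


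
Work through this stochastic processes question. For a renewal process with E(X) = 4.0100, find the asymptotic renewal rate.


Long-run renewal rate = 1/E(X)
= 1/4.0100
= 0.2494

0.2494


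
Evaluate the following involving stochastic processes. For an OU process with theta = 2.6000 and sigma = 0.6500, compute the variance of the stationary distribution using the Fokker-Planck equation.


Stationary variance = sigma^2 / (2*theta)
= 0.6500^2 / (2*2.6000)
= 0.4225 / 5.2000
= 0.0813

0.0813


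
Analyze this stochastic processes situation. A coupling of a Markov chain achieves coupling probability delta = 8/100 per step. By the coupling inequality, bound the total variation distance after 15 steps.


TV distance bound <= (1-delta)^n
= (1 - 0.0800)^15
= 0.9200^15
= 0.2863

0.2863


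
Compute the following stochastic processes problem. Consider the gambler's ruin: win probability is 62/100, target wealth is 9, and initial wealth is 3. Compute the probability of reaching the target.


Gambler's ruin formula:
r = q/p = 0.3800/0.6200 = 0.6129
P(win) = (1 - r^i)/(1 - r^N)
= (1 - 0.6129^3)/(1 - 0.6129^9)
= 0.7793

0.7793


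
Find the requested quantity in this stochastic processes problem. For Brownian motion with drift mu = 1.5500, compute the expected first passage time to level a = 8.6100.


Expected first passage time = a/mu
= 8.6100/1.5500
= 5.5548

5.5548


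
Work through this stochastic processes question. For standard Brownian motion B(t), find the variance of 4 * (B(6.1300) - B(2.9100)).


Var(alpha*(B(t)-B(s))) = alpha^2 * (t-s)
= 4^2 * (6.1300 - 2.9100)
= 16 * 3.2200
= 51.5200

51.5200


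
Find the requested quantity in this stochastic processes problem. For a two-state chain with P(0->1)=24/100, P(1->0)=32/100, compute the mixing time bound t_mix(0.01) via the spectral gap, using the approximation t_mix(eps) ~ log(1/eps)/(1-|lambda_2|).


lambda_2 = |1 - p01 - p10| = |1 - 0.2400 - 0.3200| = 0.4400
t_mix ~ log(1/eps)/(1 - |lambda_2|)
= log(100)/(1 - 0.4400) = 4.6052/0.5600
= 8.2235

8.2235


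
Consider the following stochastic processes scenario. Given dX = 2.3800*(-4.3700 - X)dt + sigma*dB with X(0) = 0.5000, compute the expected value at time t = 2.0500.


E[X(t)] = mu + (X(0) - mu)*exp(-theta*t)
= -4.3700 + (0.5000 - -4.3700)*exp(-2.3800*2.0500)
= -4.3700 + 4.8700 * 0.0076
= -4.3330

-4.3330


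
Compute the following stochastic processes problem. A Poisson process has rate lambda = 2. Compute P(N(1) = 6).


P(N(t)=k) = (lambda*t)^k * exp(-lambda*t) / k!
lambda*t = 2
= 2^6 * exp(-2) / 6!
= 64 * 0.1353 / 720
= 0.0120

0.0120


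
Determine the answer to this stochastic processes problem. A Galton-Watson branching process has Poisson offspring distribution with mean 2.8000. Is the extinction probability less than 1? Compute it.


Since mu = 2.8000 > 1, extinction prob q < 1.
Solve s = exp(mu*(s-1)) iteratively.
q = 0.0750

0.0750


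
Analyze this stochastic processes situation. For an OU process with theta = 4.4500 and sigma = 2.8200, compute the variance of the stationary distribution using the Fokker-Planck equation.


Stationary variance = sigma^2 / (2*theta)
= 2.8200^2 / (2*4.4500)
= 7.9524 / 8.9000
= 0.8935

0.8935


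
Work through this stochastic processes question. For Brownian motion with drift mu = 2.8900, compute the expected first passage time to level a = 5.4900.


Expected first passage time = a/mu
= 5.4900/2.8900
= 1.8997

1.8997


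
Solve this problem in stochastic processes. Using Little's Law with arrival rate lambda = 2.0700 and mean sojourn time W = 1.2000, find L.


Little's Law: L = lambda * W
= 2.0700 * 1.2000
= 2.4840

2.4840


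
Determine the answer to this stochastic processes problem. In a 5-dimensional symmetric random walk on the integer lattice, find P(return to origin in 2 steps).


P(return in 2 steps) = P(reverse first step) = 1/(2d)
= 1/10
= 0.1000

0.1000


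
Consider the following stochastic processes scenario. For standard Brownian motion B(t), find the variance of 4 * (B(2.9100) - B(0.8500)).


Var(alpha*(B(t)-B(s))) = alpha^2 * (t-s)
= 4^2 * (2.9100 - 0.8500)
= 16 * 2.0600
= 32.9600

32.9600


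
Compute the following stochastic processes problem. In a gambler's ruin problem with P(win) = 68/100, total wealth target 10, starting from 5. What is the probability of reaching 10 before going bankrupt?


Gambler's ruin formula:
r = q/p = 0.3200/0.6800 = 0.4706
P(win) = (1 - r^i)/(1 - r^N)
= (1 - 0.4706^5)/(1 - 0.4706^10)
= 0.9774

0.9774


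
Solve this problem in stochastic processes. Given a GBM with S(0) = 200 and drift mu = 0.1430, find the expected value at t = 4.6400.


E[S(t)] = S(0) * exp(mu * t)
= 200 * exp(0.1430 * 4.6400)
= 200 * 1.9416
= 388.3230

388.3230


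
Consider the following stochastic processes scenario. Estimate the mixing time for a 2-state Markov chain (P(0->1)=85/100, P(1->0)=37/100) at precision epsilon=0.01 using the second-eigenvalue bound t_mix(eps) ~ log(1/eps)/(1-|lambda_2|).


lambda_2 = |1 - p01 - p10| = |1 - 0.8500 - 0.3700| = 0.2200
t_mix ~ log(1/eps)/(1 - |lambda_2|)
= log(100)/(1 - 0.2200) = 4.6052/0.7800
= 5.9041

5.9041


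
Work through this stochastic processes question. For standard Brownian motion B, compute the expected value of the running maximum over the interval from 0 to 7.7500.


E(max B(s)) = sqrt(2t/pi)
= sqrt(2*7.7500/pi)
= sqrt(4.9338)
= 2.2212

2.2212


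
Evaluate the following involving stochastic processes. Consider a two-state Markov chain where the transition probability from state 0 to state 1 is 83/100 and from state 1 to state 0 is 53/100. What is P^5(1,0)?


Computing P^5 by matrix multiplication.
P = [[0.1700, 0.8300], [0.5300, 0.4700]]
After raising P to the power 5:
P^5(1,0) = 0.3921

0.3921


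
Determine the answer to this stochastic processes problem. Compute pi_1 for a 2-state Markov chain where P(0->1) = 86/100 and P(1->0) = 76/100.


Stationary distribution: pi_0 = p10/(p01+p10), pi_1 = p01/(p01+p10)
p01 = 0.8600, p10 = 0.7600
pi_1 = 0.5309

0.5309


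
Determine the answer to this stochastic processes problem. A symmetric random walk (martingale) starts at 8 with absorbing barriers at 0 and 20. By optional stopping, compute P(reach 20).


By optional stopping theorem: E(M at tau) = M(0) = 8
P(hit 20)*20 + P(hit 0)*0 = 8
P(hit 20) = (8 - 0)/(20 - 0) = 2/5 = 0.4000

0.4000


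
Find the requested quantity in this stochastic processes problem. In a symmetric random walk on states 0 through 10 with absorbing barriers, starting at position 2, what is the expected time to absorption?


For symmetric RW on 0,...,N with absorbing barriers, E(i) = i*(N-i)
E(2) = 2 * 8 = 16

16


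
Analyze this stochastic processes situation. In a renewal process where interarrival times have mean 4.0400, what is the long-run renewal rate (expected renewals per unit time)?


Long-run renewal rate = 1/E(X)
= 1/4.0400
= 0.2475

0.2475


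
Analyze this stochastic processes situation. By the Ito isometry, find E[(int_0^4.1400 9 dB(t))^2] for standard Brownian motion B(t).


By Ito isometry: E[(int f dB)^2] = int f^2 dt
= 9^2 * 4.1400
= 81 * 4.1400 = 335.3400

335.3400


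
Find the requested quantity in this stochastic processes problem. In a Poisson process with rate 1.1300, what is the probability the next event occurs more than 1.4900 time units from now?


P(X > t) = exp(-lambda * t)
= exp(-1.1300 * 1.4900)
= exp(-1.6837) = 0.1857

0.1857


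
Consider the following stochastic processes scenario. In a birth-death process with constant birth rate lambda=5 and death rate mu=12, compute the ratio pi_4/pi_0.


For birth-death process, pi_n/pi_0 = (lambda/mu)^n
= (5/12)^4
= 0.0301

0.0301


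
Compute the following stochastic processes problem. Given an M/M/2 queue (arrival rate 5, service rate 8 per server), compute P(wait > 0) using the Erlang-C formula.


a = lambda/mu = 0.6250
rho = a/c = 0.3125
Erlang-C formula applied:
C(c,a) = 0.1488

0.1488


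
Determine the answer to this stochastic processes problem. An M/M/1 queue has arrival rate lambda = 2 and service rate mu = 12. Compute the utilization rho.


rho = lambda/mu
= 2/12
= 0.1667

0.1667


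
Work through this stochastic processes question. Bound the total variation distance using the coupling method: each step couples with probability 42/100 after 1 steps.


TV distance bound <= (1-delta)^n
= (1 - 0.4200)^1
= 0.5800^1
= 0.5800

0.5800


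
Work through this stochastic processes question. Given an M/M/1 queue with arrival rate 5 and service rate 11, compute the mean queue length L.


rho = 5/11 = 0.4545
L = rho/(1-rho)
= 0.4545/0.5455
= 0.8333

0.8333


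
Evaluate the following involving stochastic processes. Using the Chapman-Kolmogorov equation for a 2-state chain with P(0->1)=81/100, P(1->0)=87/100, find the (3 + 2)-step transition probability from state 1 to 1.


P^5 = P^3 * P^2
Computing via matrix multiplication of the transition matrix.
Entry (1,1) of P^5 = 0.4068

0.4068


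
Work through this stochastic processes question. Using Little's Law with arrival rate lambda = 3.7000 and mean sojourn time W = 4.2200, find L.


Little's Law: L = lambda * W
= 3.7000 * 4.2200
= 15.6140

15.6140


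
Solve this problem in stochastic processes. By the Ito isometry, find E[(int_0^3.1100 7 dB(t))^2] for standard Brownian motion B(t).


By Ito isometry: E[(int f dB)^2] = int f^2 dt
= 7^2 * 3.1100
= 49 * 3.1100 = 152.3900

152.3900


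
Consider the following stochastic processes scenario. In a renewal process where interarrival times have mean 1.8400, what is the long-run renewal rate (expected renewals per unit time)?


Long-run renewal rate = 1/E(X)
= 1/1.8400
= 0.5435

0.5435


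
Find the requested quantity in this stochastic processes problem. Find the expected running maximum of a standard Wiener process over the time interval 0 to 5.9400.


E(max B(s)) = sqrt(2t/pi)
= sqrt(2*5.9400/pi)
= sqrt(3.7815)
= 1.9446

1.9446


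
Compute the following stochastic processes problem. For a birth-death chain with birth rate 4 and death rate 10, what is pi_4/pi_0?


For birth-death process, pi_n/pi_0 = (lambda/mu)^n
= (4/10)^4
= 0.0256

0.0256


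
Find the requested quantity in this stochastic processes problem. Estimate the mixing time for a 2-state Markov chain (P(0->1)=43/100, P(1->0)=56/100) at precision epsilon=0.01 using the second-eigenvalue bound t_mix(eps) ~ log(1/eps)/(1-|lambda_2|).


lambda_2 = |1 - p01 - p10| = |1 - 0.4300 - 0.5600| = 0.0100
t_mix ~ log(1/eps)/(1 - |lambda_2|)
= log(100)/(1 - 0.0100) = 4.6052/0.9900
= 4.6517

4.6517


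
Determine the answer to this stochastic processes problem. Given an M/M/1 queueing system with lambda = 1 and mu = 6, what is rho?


rho = lambda/mu
= 1/6
= 0.1667

0.1667


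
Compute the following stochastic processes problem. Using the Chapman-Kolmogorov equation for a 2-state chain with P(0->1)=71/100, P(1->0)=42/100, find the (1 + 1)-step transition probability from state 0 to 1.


P^2 = P^1 * P^1
Computing via matrix multiplication of the transition matrix.
Entry (0,1) of P^2 = 0.6177

0.6177


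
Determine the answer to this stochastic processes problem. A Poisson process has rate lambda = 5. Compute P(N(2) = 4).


P(N(t)=k) = (lambda*t)^k * exp(-lambda*t) / k!
lambda*t = 10
= 10^4 * exp(-10) / 4!
= 10000 * 4.5400e-05 / 24
= 0.0189

0.0189


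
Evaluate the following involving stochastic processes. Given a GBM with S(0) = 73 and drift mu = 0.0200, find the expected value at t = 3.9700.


E[S(t)] = S(0) * exp(mu * t)
= 73 * exp(0.0200 * 3.9700)
= 73 * 1.0826
= 79.0325

79.0325


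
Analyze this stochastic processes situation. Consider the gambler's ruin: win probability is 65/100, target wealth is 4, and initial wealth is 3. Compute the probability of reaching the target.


Gambler's ruin formula:
r = q/p = 0.3500/0.6500 = 0.5385
P(win) = (1 - r^i)/(1 - r^N)
= (1 - 0.5385^3)/(1 - 0.5385^4)
= 0.9213

0.9213


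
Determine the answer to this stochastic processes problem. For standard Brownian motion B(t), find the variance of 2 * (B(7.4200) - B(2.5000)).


Var(alpha*(B(t)-B(s))) = alpha^2 * (t-s)
= 2^2 * (7.4200 - 2.5000)
= 4 * 4.9200
= 19.6800

19.6800


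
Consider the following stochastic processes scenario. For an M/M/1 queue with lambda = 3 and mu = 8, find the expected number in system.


rho = 3/8 = 0.3750
L = rho/(1-rho)
= 0.3750/0.6250
= 0.6000

0.6000


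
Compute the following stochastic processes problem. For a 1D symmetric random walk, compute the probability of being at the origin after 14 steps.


P(S(14) = 0) = C(14,7) / 4^7
= 3432 / 16384
= 0.2095

0.2095


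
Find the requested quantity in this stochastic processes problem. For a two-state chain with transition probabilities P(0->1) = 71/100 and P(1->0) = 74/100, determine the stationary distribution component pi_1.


Stationary distribution: pi_0 = p10/(p01+p10), pi_1 = p01/(p01+p10)
p01 = 0.7100, p10 = 0.7400
pi_1 = 0.4897

0.4897


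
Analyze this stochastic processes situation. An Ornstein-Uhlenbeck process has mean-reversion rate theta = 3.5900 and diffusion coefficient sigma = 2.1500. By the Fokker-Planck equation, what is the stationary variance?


Stationary variance = sigma^2 / (2*theta)
= 2.1500^2 / (2*3.5900)
= 4.6225 / 7.1800
= 0.6438

0.6438


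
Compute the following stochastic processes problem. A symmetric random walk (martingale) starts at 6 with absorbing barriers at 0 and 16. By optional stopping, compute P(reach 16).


By optional stopping theorem: E(M at tau) = M(0) = 6
P(hit 16)*16 + P(hit 0)*0 = 6
P(hit 16) = (6 - 0)/(16 - 0) = 3/8 = 0.3750

0.3750


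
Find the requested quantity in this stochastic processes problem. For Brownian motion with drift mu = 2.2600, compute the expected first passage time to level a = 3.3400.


Expected first passage time = a/mu
= 3.3400/2.2600
= 1.4779

1.4779
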